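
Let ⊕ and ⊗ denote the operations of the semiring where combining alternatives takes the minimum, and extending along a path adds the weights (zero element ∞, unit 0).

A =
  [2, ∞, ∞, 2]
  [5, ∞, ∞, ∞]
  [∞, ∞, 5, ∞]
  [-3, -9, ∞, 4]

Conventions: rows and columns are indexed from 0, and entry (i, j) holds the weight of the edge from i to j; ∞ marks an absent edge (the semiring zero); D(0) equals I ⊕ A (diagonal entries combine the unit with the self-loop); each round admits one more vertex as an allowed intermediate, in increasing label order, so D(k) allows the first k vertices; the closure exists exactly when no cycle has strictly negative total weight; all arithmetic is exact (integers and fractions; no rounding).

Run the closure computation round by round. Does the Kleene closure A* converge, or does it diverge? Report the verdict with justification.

D(0):
  [0, ∞, ∞, 2]
  [5, 0, ∞, ∞]
  [∞, ∞, 0, ∞]
  [-3, -9, ∞, 0]
Detection: at round 1, diagonal entry (3, 3) turns strictly negative.
Key observation: the cycle 3->0->3 has total weight (-3) + 2, which is strictly negative.
Answer: DIVERGES — negative cycle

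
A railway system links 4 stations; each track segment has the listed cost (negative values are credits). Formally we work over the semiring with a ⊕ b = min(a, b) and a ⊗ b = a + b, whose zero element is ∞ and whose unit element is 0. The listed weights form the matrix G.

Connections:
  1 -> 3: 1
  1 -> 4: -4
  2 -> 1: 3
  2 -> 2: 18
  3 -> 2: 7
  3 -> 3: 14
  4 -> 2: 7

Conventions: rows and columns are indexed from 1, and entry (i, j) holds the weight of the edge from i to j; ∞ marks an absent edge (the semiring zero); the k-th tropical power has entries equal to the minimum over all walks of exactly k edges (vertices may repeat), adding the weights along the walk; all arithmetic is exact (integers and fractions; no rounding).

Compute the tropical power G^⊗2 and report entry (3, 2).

G^⊗2:
  [∞, 3, 15, ∞]
  [21, 36, 4, -1]
  [10, 21, 28, ∞]
  [10, 25, ∞, ∞]
Key observation: the optimum is the walk 3->3->2, with weight 14 + 7 = 21.
Optimal value attained by: walk 3->3->2.
Answer: (G^⊗2)[3][2] = 21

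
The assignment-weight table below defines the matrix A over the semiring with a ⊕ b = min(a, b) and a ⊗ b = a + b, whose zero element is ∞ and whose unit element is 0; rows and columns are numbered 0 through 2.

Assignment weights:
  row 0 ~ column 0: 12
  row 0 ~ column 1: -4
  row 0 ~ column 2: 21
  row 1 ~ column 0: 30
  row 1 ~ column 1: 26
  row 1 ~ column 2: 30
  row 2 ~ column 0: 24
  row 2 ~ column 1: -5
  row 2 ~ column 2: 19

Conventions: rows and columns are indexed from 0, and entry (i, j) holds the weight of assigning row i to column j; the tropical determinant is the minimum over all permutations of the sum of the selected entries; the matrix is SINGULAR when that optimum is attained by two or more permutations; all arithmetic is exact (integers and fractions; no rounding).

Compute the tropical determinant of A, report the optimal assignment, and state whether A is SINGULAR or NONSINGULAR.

σ = (0, 1, 2): 12 + 26 + 19 = 57
σ = (0, 2, 1): 12 + 30 + (-5) = 37
σ = (1, 0, 2): (-4) + 30 + 19 = 45
σ = (1, 2, 0): (-4) + 30 + 24 = 50
σ = (2, 0, 1): 21 + 30 + (-5) = 46
σ = (2, 1, 0): 21 + 26 + 24 = 71
Optimal value attained by: σ = (0, 2, 1).
Answer: det⊕(A) = 37; verdict: NONSINGULAR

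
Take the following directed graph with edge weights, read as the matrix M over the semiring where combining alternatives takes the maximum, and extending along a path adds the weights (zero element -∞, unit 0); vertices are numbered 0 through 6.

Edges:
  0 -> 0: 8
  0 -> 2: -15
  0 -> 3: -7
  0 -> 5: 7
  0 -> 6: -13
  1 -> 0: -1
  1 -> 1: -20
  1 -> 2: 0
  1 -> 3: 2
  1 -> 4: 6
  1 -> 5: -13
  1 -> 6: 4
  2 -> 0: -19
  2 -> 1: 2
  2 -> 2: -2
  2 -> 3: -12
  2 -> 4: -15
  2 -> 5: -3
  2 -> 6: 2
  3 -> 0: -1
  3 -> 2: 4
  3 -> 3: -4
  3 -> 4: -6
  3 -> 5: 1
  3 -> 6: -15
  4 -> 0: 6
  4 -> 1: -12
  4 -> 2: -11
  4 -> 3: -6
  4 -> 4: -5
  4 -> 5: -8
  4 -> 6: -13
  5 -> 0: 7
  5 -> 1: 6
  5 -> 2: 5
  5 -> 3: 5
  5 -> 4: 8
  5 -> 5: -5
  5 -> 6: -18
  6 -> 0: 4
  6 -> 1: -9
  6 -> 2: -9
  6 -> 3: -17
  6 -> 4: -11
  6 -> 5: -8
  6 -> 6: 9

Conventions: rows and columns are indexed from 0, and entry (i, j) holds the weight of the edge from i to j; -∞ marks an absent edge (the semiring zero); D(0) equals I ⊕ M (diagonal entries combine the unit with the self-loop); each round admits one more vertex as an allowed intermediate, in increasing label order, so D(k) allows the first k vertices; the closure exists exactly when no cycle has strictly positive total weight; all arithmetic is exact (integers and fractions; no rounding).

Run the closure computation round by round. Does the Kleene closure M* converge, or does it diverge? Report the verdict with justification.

Detection: at round 0, diagonal entry (0, 0) turns strictly positive.
Key observation: the cycle 0->0 has total weight 8, which is strictly positive.
Answer: DIVERGES — positive cycle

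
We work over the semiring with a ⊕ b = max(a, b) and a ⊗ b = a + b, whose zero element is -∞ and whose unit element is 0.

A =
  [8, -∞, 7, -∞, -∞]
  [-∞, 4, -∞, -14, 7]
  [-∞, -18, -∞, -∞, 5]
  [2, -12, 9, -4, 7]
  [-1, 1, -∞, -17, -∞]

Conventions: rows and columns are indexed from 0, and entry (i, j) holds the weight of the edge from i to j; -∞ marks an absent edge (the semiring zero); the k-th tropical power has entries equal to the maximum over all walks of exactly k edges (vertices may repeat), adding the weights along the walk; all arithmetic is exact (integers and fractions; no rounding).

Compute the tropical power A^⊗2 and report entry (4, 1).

A^⊗2:
  [16, -11, 15, -∞, 12]
  [6, 8, -5, -10, 11]
  [4, 6, -∞, -12, -11]
  [10, 8, 9, -8, 14]
  [7, 5, 6, -13, 8]
Key observation: the optimum is the walk 4->1->1, with weight 1 + 4 = 5.
Optimal value attained by: walk 4->1->1.
Answer: (A^⊗2)[4][1] = 5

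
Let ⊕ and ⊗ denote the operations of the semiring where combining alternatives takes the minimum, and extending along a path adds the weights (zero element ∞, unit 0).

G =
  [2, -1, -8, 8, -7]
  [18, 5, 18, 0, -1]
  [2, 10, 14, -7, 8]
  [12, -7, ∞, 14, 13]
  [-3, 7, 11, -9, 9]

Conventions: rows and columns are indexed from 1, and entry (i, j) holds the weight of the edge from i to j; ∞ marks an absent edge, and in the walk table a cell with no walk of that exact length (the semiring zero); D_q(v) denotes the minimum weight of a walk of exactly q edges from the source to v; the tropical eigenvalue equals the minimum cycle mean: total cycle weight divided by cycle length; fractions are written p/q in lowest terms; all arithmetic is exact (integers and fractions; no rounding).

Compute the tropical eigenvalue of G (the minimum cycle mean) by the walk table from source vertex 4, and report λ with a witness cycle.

q=0: [∞, ∞, ∞, 0, ∞]
q=1: [12, -7, ∞, 14, 13]
q=2: [10, -2, 4, -7, -8]
q=3: [-11, -14, 2, -17, -3]
q=4: [-9, -24, -19, -14, -18]
q=5: [-21, -21, -17, -27, -25]
Optimal cycle mean attained by: cycle 2->5->4->2, total (-1) + (-9) + (-7), length 3.
Answer: λ = -17/3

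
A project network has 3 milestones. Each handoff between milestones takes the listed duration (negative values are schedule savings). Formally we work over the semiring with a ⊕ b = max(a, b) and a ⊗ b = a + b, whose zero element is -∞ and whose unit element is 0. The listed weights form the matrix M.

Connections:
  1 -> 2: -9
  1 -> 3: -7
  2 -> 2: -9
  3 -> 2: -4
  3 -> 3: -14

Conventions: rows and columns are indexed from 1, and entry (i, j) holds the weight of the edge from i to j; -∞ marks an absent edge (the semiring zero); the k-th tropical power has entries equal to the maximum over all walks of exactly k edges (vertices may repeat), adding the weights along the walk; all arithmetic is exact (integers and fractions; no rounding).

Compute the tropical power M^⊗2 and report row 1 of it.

M^⊗2:
  [-∞, -11, -21]
  [-∞, -18, -∞]
  [-∞, -13, -28]
Answer: row 1 of M^⊗2 = [-∞, -11, -21]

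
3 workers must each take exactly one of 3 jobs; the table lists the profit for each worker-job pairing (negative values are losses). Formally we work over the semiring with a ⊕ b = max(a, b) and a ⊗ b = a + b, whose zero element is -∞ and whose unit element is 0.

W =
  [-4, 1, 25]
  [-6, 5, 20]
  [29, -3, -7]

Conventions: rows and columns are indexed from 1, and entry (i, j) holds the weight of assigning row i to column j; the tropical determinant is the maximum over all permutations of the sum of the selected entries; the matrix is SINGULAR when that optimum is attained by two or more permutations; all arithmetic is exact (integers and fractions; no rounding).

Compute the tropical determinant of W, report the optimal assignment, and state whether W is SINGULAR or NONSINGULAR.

σ = (1, 2, 3): (-4) + 5 + (-7) = -6
σ = (1, 3, 2): (-4) + 20 + (-3) = 13
σ = (2, 1, 3): 1 + (-6) + (-7) = -12
σ = (2, 3, 1): 1 + 20 + 29 = 50
σ = (3, 1, 2): 25 + (-6) + (-3) = 16
σ = (3, 2, 1): 25 + 5 + 29 = 59
Optimal value attained by: σ = (3, 2, 1).
Answer: det⊕(W) = 59; verdict: NONSINGULAR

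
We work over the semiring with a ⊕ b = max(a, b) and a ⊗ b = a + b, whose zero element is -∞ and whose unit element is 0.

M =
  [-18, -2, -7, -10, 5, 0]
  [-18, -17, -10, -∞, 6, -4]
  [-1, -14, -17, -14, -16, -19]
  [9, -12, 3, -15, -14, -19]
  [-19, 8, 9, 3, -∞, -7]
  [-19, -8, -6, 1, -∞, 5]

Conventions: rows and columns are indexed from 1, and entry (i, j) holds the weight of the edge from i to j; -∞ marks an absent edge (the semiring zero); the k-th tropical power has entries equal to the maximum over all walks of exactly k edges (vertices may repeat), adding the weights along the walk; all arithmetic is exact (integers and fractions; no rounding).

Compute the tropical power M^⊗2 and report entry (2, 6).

M^⊗2:
  [-1, 13, 14, 8, 4, 5]
  [-11, 14, 15, 9, -11, 1]
  [-5, -3, -7, -11, 4, -1]
  [2, 7, 2, -1, 14, 9]
  [12, -5, 6, -5, 14, 4]
  [10, -3, 4, 6, -2, 10]
Key observation: the optimum is the walk 2->6->6, with weight (-4) + 5 = 1.
Optimal value attained by: walk 2->6->6.
Answer: (M^⊗2)[2][6] = 1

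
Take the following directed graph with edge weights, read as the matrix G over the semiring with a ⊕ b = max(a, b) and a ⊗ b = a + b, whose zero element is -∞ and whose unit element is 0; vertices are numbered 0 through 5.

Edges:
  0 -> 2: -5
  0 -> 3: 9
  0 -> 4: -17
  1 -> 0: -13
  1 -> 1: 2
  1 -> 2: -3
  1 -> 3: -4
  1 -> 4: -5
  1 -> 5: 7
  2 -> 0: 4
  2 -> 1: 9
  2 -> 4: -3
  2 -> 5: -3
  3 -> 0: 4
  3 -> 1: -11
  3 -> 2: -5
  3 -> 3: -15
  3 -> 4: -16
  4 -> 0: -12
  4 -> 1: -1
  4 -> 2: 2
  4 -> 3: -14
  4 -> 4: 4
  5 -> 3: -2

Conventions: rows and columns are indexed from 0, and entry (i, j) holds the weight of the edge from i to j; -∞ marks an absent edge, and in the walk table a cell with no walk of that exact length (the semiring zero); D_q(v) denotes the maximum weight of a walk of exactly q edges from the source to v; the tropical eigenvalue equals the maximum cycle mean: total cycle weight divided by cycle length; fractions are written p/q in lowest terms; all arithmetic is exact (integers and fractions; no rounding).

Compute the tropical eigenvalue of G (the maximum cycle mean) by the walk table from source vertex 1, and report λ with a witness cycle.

q=0: [-∞, 0, -∞, -∞, -∞, -∞]
q=1: [-13, 2, -3, -4, -5, 7]
q=2: [1, 6, -1, 5, -1, 9]
q=3: [9, 8, 3, 10, 3, 13]
q=4: [14, 12, 5, 18, 7, 15]
q=5: [22, 14, 13, 23, 11, 19]
q=6: [27, 22, 18, 31, 15, 21]
Optimal cycle mean attained by: cycle 0->3->0, total 9 + 4, length 2.
Answer: λ = 13/2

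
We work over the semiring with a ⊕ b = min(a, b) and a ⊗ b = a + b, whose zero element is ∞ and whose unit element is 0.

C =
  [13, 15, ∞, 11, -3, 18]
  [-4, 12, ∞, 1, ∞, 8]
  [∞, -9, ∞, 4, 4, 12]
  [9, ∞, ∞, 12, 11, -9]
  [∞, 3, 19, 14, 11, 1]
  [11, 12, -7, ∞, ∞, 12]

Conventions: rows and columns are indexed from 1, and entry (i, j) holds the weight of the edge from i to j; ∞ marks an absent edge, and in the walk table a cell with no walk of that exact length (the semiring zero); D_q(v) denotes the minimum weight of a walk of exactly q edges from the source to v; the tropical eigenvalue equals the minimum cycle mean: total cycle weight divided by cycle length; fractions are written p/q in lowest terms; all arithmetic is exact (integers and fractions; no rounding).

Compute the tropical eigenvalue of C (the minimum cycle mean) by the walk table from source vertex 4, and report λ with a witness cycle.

q=0: [∞, ∞, ∞, 0, ∞, ∞]
q=1: [9, ∞, ∞, 12, 11, -9]
q=2: [2, 3, -16, 20, 6, 3]
q=3: [-1, -25, -4, -12, -12, -4]
q=4: [-29, -13, -11, -24, -4, -21]
q=5: [-17, -20, -28, -18, -32, -33]
q=6: [-24, -37, -40, -24, -24, -31]
Optimal cycle mean attained by: cycle 2->4->6->3->2, total 1 + (-9) + (-7) + (-9), length 4.
Answer: λ = -6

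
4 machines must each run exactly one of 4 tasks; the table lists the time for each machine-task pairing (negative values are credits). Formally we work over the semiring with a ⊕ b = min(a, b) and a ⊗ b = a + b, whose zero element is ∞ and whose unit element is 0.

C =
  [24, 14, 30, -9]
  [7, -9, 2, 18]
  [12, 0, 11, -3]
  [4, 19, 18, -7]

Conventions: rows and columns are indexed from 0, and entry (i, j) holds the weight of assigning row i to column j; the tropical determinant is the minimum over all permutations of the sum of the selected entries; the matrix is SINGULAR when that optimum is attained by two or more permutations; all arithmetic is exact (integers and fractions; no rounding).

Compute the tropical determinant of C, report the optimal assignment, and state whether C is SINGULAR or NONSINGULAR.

σ = (0, 1, 2, 3): 24 + (-9) + 11 + (-7) = 19
σ = (0, 1, 3, 2): 24 + (-9) + (-3) + 18 = 30
σ = (0, 2, 1, 3): 24 + 2 + 0 + (-7) = 19
σ = (0, 2, 3, 1): 24 + 2 + (-3) + 19 = 42
σ = (0, 3, 1, 2): 24 + 18 + 0 + 18 = 60
σ = (0, 3, 2, 1): 24 + 18 + 11 + 19 = 72
σ = (1, 0, 2, 3): 14 + 7 + 11 + (-7) = 25
σ = (1, 0, 3, 2): 14 + 7 + (-3) + 18 = 36
σ = (1, 2, 0, 3): 14 + 2 + 12 + (-7) = 21
σ = (1, 2, 3, 0): 14 + 2 + (-3) + 4 = 17
σ = (1, 3, 0, 2): 14 + 18 + 12 + 18 = 62
σ = (1, 3, 2, 0): 14 + 18 + 11 + 4 = 47
σ = (2, 0, 1, 3): 30 + 7 + 0 + (-7) = 30
σ = (2, 0, 3, 1): 30 + 7 + (-3) + 19 = 53
σ = (2, 1, 0, 3): 30 + (-9) + 12 + (-7) = 26
σ = (2, 1, 3, 0): 30 + (-9) + (-3) + 4 = 22
σ = (2, 3, 0, 1): 30 + 18 + 12 + 19 = 79
σ = (2, 3, 1, 0): 30 + 18 + 0 + 4 = 52
σ = (3, 0, 1, 2): (-9) + 7 + 0 + 18 = 16
σ = (3, 0, 2, 1): (-9) + 7 + 11 + 19 = 28
σ = (3, 1, 0, 2): (-9) + (-9) + 12 + 18 = 12
σ = (3, 1, 2, 0): (-9) + (-9) + 11 + 4 = -3
σ = (3, 2, 0, 1): (-9) + 2 + 12 + 19 = 24
σ = (3, 2, 1, 0): (-9) + 2 + 0 + 4 = -3
Optimal value attained by: σ = (3, 1, 2, 0).
Answer: det⊕(C) = -3; verdict: SINGULAR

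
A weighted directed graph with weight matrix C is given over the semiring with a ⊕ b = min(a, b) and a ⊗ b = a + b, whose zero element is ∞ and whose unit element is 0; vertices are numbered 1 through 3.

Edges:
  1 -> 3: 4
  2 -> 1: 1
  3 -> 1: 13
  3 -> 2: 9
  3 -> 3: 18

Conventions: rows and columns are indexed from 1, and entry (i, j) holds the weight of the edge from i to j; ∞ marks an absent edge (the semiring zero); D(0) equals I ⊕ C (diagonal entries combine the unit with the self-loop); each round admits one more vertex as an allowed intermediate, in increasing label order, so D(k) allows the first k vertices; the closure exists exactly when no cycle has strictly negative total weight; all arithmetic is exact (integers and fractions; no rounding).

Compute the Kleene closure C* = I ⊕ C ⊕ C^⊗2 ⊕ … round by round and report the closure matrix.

D(0):
  [0, ∞, 4]
  [1, 0, ∞]
  [13, 9, 0]
D(1):
  [0, ∞, 4]
  [1, 0, 5]
  [13, 9, 0]
D(2):
  [0, ∞, 4]
  [1, 0, 5]
  [10, 9, 0]
D(3):
  [0, 13, 4]
  [1, 0, 5]
  [10, 9, 0]
Answer: C* = [[0, 13, 4], [1, 0, 5], [10, 9, 0]]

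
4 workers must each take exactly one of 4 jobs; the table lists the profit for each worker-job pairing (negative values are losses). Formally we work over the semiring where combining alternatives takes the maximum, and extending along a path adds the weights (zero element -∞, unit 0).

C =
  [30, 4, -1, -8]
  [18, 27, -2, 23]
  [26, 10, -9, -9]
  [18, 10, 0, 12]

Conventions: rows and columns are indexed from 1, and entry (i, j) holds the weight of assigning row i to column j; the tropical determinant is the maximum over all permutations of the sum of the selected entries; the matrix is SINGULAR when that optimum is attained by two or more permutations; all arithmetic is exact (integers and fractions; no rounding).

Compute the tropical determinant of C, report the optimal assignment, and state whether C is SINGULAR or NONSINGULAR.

σ = (1, 2, 3, 4): 30 + 27 + (-9) + 12 = 60
σ = (1, 2, 4, 3): 30 + 27 + (-9) + 0 = 48
σ = (1, 3, 2, 4): 30 + (-2) + 10 + 12 = 50
σ = (1, 3, 4, 2): 30 + (-2) + (-9) + 10 = 29
σ = (1, 4, 2, 3): 30 + 23 + 10 + 0 = 63
σ = (1, 4, 3, 2): 30 + 23 + (-9) + 10 = 54
σ = (2, 1, 3, 4): 4 + 18 + (-9) + 12 = 25
σ = (2, 1, 4, 3): 4 + 18 + (-9) + 0 = 13
σ = (2, 3, 1, 4): 4 + (-2) + 26 + 12 = 40
σ = (2, 3, 4, 1): 4 + (-2) + (-9) + 18 = 11
σ = (2, 4, 1, 3): 4 + 23 + 26 + 0 = 53
σ = (2, 4, 3, 1): 4 + 23 + (-9) + 18 = 36
σ = (3, 1, 2, 4): (-1) + 18 + 10 + 12 = 39
σ = (3, 1, 4, 2): (-1) + 18 + (-9) + 10 = 18
σ = (3, 2, 1, 4): (-1) + 27 + 26 + 12 = 64
σ = (3, 2, 4, 1): (-1) + 27 + (-9) + 18 = 35
σ = (3, 4, 1, 2): (-1) + 23 + 26 + 10 = 58
σ = (3, 4, 2, 1): (-1) + 23 + 10 + 18 = 50
σ = (4, 1, 2, 3): (-8) + 18 + 10 + 0 = 20
σ = (4, 1, 3, 2): (-8) + 18 + (-9) + 10 = 11
σ = (4, 2, 1, 3): (-8) + 27 + 26 + 0 = 45
σ = (4, 2, 3, 1): (-8) + 27 + (-9) + 18 = 28
σ = (4, 3, 1, 2): (-8) + (-2) + 26 + 10 = 26
σ = (4, 3, 2, 1): (-8) + (-2) + 10 + 18 = 18
Optimal value attained by: σ = (3, 2, 1, 4).
Answer: det⊕(C) = 64; verdict: NONSINGULAR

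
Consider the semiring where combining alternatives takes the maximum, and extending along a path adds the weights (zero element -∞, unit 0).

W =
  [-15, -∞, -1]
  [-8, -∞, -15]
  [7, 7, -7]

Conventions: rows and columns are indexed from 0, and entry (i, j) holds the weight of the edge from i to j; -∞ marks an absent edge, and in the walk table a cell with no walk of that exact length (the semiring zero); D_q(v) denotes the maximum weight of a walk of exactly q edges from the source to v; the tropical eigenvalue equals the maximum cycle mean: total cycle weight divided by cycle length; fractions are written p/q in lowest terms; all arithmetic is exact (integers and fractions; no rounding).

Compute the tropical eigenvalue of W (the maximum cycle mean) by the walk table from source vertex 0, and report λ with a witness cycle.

q=0: [0, -∞, -∞]
q=1: [-15, -∞, -1]
q=2: [6, 6, -8]
q=3: [-1, -1, 5]
Optimal cycle mean attained by: cycle 0->2->0, total (-1) + 7, length 2.
Answer: λ = 3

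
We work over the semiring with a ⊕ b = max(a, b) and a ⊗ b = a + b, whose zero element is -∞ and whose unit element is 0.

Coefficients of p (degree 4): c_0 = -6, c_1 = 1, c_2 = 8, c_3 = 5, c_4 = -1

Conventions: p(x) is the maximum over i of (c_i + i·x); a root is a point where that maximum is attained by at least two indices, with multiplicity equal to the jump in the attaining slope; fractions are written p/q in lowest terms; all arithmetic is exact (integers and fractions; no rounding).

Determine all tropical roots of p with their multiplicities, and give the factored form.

hull edge (i=0, c=-6) to (i=2, c=8): slope 7, span 2
hull edge (i=2, c=8) to (i=3, c=5): slope -3, span 1
hull edge (i=3, c=5) to (i=4, c=-1): slope -6, span 1
Factored form: p(x) = -1 ⊗ (x ⊕ (-7)) ⊗ (x ⊕ (-7)) ⊗ (x ⊕ 3) ⊗ (x ⊕ 6)
Answer: roots = -7 (mult 2), 3 (mult 1), 6 (mult 1)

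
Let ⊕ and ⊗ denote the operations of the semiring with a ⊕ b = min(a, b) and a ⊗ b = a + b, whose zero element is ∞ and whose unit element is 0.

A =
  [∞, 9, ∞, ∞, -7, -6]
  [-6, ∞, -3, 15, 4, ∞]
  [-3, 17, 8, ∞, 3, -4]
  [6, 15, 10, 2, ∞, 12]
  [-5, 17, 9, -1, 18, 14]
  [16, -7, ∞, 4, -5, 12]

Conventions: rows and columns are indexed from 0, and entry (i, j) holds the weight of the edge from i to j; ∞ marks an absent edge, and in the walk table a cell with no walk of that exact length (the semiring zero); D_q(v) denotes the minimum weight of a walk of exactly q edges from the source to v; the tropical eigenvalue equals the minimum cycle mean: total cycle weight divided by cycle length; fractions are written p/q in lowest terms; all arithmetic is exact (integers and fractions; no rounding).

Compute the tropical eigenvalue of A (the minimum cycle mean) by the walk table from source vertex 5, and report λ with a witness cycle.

q=0: [∞, ∞, ∞, ∞, ∞, 0]
q=1: [16, -7, ∞, 4, -5, 12]
q=2: [-13, 5, -10, -6, -3, 9]
q=3: [-13, -4, -2, -4, -20, -19]
q=4: [-25, -26, -11, -21, -24, -19]
q=5: [-32, -26, -29, -25, -32, -31]
q=6: [-37, -38, -29, -33, -39, -38]
Optimal cycle mean attained by: cycle 0->5->1->0, total (-6) + (-7) + (-6), length 3.
Answer: λ = -19/3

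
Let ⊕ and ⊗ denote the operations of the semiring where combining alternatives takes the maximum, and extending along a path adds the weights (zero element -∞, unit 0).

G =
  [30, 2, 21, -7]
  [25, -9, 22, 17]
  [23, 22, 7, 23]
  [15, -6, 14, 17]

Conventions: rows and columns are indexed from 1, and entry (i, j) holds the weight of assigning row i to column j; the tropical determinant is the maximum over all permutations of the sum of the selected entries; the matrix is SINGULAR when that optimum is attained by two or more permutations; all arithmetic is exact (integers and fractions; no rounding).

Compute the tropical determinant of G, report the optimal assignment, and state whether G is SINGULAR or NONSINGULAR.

σ = (1, 2, 3, 4): 30 + (-9) + 7 + 17 = 45
σ = (1, 2, 4, 3): 30 + (-9) + 23 + 14 = 58
σ = (1, 3, 2, 4): 30 + 22 + 22 + 17 = 91
σ = (1, 3, 4, 2): 30 + 22 + 23 + (-6) = 69
σ = (1, 4, 2, 3): 30 + 17 + 22 + 14 = 83
σ = (1, 4, 3, 2): 30 + 17 + 7 + (-6) = 48
σ = (2, 1, 3, 4): 2 + 25 + 7 + 17 = 51
σ = (2, 1, 4, 3): 2 + 25 + 23 + 14 = 64
σ = (2, 3, 1, 4): 2 + 22 + 23 + 17 = 64
σ = (2, 3, 4, 1): 2 + 22 + 23 + 15 = 62
σ = (2, 4, 1, 3): 2 + 17 + 23 + 14 = 56
σ = (2, 4, 3, 1): 2 + 17 + 7 + 15 = 41
σ = (3, 1, 2, 4): 21 + 25 + 22 + 17 = 85
σ = (3, 1, 4, 2): 21 + 25 + 23 + (-6) = 63
σ = (3, 2, 1, 4): 21 + (-9) + 23 + 17 = 52
σ = (3, 2, 4, 1): 21 + (-9) + 23 + 15 = 50
σ = (3, 4, 1, 2): 21 + 17 + 23 + (-6) = 55
σ = (3, 4, 2, 1): 21 + 17 + 22 + 15 = 75
σ = (4, 1, 2, 3): (-7) + 25 + 22 + 14 = 54
σ = (4, 1, 3, 2): (-7) + 25 + 7 + (-6) = 19
σ = (4, 2, 1, 3): (-7) + (-9) + 23 + 14 = 21
σ = (4, 2, 3, 1): (-7) + (-9) + 7 + 15 = 6
σ = (4, 3, 1, 2): (-7) + 22 + 23 + (-6) = 32
σ = (4, 3, 2, 1): (-7) + 22 + 22 + 15 = 52
Optimal value attained by: σ = (1, 3, 2, 4).
Answer: det⊕(G) = 91; verdict: NONSINGULAR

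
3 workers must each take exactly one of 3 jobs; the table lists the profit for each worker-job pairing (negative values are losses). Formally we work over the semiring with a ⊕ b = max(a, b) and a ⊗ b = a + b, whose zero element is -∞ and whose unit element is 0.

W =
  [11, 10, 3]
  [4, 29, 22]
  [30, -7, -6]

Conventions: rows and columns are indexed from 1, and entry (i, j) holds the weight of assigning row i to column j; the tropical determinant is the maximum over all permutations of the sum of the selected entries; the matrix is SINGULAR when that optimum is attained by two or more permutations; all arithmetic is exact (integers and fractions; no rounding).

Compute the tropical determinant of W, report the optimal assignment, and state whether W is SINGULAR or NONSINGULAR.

σ = (1, 2, 3): 11 + 29 + (-6) = 34
σ = (1, 3, 2): 11 + 22 + (-7) = 26
σ = (2, 1, 3): 10 + 4 + (-6) = 8
σ = (2, 3, 1): 10 + 22 + 30 = 62
σ = (3, 1, 2): 3 + 4 + (-7) = 0
σ = (3, 2, 1): 3 + 29 + 30 = 62
Optimal value attained by: σ = (2, 3, 1).
Answer: det⊕(W) = 62; verdict: SINGULAR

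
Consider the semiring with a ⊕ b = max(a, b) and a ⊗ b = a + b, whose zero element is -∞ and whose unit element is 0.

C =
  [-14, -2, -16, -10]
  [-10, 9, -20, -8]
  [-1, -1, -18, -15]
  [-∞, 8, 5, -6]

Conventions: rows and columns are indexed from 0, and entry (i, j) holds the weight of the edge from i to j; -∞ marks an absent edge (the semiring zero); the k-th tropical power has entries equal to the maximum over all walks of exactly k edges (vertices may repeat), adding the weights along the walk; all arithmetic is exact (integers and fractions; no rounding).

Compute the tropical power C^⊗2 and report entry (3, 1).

C^⊗2:
  [-12, 7, -5, -10]
  [-1, 18, -3, 1]
  [-11, 8, -10, -9]
  [4, 17, -1, 0]
Key observation: the optimum is the walk 3->1->1, with weight 8 + 9 = 17.
Optimal value attained by: walk 3->1->1.
Answer: (C^⊗2)[3][1] = 17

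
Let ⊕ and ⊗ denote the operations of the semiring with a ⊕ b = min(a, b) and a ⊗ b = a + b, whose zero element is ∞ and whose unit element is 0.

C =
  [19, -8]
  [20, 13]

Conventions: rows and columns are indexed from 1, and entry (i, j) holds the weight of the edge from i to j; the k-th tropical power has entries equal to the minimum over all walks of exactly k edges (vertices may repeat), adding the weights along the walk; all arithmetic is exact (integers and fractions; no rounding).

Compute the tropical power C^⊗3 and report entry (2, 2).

C^⊗2:
  [12, 5]
  [33, 12]
C^⊗3:
  [25, 4]
  [32, 25]
Key observation: the optimum is the walk 2->1->2->2, with weight 20 + (-8) + 13 = 25.
Optimal value attained by: walk 2->1->2->2.
Answer: (C^⊗3)[2][2] = 25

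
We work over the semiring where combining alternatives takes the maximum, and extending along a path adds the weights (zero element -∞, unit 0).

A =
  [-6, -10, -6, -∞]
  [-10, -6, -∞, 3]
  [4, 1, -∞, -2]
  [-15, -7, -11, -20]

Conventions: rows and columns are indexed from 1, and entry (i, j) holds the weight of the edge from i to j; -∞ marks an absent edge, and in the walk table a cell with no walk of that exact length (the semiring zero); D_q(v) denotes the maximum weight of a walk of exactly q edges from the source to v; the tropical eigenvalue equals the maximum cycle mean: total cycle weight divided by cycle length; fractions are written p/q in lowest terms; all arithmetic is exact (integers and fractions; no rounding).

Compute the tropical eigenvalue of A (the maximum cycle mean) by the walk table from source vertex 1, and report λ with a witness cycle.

q=0: [0, -∞, -∞, -∞]
q=1: [-6, -10, -6, -∞]
q=2: [-2, -5, -12, -7]
q=3: [-8, -11, -8, -2]
q=4: [-4, -7, -13, -8]
Optimal cycle mean attained by: cycle 1->3->1, total (-6) + 4, length 2.
Answer: λ = -1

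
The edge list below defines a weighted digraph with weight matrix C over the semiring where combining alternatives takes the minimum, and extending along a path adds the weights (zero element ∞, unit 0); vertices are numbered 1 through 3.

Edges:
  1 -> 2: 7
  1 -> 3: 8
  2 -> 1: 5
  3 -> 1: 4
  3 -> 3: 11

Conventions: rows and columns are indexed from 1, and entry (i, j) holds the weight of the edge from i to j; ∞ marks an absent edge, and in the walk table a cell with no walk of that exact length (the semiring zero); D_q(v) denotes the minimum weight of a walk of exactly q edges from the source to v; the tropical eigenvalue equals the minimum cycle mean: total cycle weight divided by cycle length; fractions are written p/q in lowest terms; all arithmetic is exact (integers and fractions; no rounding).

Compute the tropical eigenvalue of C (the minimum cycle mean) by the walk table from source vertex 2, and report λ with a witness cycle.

q=0: [∞, 0, ∞]
q=1: [5, ∞, ∞]
q=2: [∞, 12, 13]
q=3: [17, ∞, 24]
Optimal cycle mean attained by: cycle 1->2->1, total 7 + 5, length 2.
Answer: λ = 6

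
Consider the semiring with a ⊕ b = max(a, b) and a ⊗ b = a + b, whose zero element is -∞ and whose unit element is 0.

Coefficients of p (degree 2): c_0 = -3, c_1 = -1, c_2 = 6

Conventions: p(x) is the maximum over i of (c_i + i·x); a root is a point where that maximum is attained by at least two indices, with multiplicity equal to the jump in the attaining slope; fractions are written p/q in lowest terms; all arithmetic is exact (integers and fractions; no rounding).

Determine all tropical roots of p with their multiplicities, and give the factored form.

hull edge (i=0, c=-3) to (i=2, c=6): slope 9/2, span 2
Factored form: p(x) = 6 ⊗ (x ⊕ (-9/2)) ⊗ (x ⊕ (-9/2))
Answer: roots = -9/2 (mult 2)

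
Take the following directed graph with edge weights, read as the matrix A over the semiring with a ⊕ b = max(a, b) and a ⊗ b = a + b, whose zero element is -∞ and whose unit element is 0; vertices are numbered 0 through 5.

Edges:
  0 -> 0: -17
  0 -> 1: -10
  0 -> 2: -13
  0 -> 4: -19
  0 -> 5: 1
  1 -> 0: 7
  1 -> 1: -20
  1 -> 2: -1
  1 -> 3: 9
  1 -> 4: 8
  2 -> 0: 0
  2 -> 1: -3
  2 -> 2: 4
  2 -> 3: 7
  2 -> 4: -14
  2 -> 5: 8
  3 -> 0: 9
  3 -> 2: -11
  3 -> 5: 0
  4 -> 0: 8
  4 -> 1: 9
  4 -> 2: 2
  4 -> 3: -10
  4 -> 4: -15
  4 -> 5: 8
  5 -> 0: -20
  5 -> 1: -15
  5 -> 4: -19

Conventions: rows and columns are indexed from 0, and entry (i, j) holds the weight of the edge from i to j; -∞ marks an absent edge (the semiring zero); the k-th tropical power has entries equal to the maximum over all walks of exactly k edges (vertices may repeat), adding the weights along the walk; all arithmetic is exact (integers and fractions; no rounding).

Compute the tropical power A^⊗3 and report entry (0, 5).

A^⊗2:
  [-3, -10, -9, -1, -2, -5]
  [18, 17, 10, 6, -7, 16]
  [16, 1, 8, 11, 5, 12]
  [-8, -1, -4, -4, -10, 10]
  [16, -1, 8, 18, 17, 10]
  [-8, -10, -16, -6, -7, -11]
A^⊗3:
  [8, 7, 0, -1, -2, 6]
  [24, 8, 16, 26, 25, 19]
  [20, 14, 12, 15, 9, 17]
  [6, -1, 0, 8, 7, 4]
  [27, 26, 19, 15, 7, 25]
  [3, 2, -5, -1, -2, 1]
Key observation: the optimum is the walk 0->1->4->5, with weight (-10) + 8 + 8 = 6.
Optimal value attained by: walk 0->1->4->5.
Answer: (A^⊗3)[0][5] = 6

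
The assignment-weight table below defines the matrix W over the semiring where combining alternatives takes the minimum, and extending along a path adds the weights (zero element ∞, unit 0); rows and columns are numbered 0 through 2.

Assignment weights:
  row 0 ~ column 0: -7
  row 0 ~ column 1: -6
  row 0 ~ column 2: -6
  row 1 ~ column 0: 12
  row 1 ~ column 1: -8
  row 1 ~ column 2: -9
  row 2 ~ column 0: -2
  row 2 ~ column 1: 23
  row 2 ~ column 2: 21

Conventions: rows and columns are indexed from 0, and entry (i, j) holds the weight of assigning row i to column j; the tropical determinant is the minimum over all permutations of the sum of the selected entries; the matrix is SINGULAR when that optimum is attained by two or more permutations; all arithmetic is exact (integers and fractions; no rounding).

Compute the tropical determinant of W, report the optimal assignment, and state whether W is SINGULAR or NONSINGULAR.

σ = (0, 1, 2): (-7) + (-8) + 21 = 6
σ = (0, 2, 1): (-7) + (-9) + 23 = 7
σ = (1, 0, 2): (-6) + 12 + 21 = 27
σ = (1, 2, 0): (-6) + (-9) + (-2) = -17
σ = (2, 0, 1): (-6) + 12 + 23 = 29
σ = (2, 1, 0): (-6) + (-8) + (-2) = -16
Optimal value attained by: σ = (1, 2, 0).
Answer: det⊕(W) = -17; verdict: NONSINGULAR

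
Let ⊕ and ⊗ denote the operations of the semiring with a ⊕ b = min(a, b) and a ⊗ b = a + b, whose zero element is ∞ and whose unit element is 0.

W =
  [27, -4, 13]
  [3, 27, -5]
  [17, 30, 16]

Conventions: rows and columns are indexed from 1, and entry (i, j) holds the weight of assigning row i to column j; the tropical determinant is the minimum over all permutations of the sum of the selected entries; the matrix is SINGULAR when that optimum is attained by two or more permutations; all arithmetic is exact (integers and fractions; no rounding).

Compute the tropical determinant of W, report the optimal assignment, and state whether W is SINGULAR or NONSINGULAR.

σ = (1, 2, 3): 27 + 27 + 16 = 70
σ = (1, 3, 2): 27 + (-5) + 30 = 52
σ = (2, 1, 3): (-4) + 3 + 16 = 15
σ = (2, 3, 1): (-4) + (-5) + 17 = 8
σ = (3, 1, 2): 13 + 3 + 30 = 46
σ = (3, 2, 1): 13 + 27 + 17 = 57
Optimal value attained by: σ = (2, 3, 1).
Answer: det⊕(W) = 8; verdict: NONSINGULAR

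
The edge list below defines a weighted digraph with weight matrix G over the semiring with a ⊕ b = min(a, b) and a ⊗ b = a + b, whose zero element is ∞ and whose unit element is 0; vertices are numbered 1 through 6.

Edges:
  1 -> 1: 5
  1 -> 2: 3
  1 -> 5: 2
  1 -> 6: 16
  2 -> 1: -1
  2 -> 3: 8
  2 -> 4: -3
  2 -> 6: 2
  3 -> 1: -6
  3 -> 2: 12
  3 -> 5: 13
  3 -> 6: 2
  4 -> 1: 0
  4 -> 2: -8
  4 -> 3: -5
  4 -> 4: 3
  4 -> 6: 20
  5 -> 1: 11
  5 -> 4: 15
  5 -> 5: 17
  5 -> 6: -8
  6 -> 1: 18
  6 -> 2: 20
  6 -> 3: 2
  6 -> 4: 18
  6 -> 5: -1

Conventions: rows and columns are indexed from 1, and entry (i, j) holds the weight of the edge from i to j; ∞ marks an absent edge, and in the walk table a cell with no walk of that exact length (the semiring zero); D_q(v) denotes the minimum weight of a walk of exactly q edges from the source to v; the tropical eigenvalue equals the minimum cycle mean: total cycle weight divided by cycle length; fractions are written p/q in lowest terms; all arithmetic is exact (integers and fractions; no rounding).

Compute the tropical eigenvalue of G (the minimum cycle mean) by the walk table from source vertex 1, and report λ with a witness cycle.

q=0: [0, ∞, ∞, ∞, ∞, ∞]
q=1: [5, 3, ∞, ∞, 2, 16]
q=2: [2, 8, 11, 0, 7, -6]
q=3: [0, -8, -5, 3, -7, -1]
q=4: [-11, -5, -2, -11, -2, -15]
q=5: [-11, -19, -16, -8, -16, -10]
q=6: [-22, -16, -13, -22, -11, -24]
Optimal cycle mean attained by: cycle 2->4->2, total (-3) + (-8), length 2.
Answer: λ = -11/2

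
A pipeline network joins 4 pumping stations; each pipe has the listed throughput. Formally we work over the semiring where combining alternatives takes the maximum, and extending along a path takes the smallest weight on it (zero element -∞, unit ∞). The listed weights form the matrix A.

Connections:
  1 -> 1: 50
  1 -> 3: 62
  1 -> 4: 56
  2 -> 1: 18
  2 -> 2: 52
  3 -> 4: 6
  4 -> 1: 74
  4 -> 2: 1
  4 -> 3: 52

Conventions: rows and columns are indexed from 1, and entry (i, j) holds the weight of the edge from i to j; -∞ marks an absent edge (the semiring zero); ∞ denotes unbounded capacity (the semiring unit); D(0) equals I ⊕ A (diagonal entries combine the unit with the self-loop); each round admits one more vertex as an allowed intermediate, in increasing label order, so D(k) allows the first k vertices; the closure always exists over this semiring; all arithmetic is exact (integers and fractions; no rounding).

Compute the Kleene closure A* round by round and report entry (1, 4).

D(0):
  [∞, -∞, 62, 56]
  [18, ∞, -∞, -∞]
  [-∞, -∞, ∞, 6]
  [74, 1, 52, ∞]
D(1):
  [∞, -∞, 62, 56]
  [18, ∞, 18, 18]
  [-∞, -∞, ∞, 6]
  [74, 1, 62, ∞]
D(2):
  [∞, -∞, 62, 56]
  [18, ∞, 18, 18]
  [-∞, -∞, ∞, 6]
  [74, 1, 62, ∞]
D(3):
  [∞, -∞, 62, 56]
  [18, ∞, 18, 18]
  [-∞, -∞, ∞, 6]
  [74, 1, 62, ∞]
D(4):
  [∞, 1, 62, 56]
  [18, ∞, 18, 18]
  [6, 1, ∞, 6]
  [74, 1, 62, ∞]
Answer: A*[1][4] = 56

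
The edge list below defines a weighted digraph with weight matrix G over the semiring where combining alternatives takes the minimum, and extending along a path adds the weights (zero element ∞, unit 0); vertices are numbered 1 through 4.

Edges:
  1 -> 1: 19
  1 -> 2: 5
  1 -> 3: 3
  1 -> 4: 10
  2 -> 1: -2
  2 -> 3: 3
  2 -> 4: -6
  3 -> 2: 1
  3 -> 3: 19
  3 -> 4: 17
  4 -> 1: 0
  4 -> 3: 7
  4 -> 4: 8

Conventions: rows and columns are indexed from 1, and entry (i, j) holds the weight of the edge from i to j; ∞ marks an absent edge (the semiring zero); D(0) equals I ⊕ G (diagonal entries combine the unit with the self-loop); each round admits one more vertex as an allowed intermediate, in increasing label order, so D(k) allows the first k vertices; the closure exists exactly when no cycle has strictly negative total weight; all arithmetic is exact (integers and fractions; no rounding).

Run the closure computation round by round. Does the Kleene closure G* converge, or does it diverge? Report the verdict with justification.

D(0):
  [0, 5, 3, 10]
  [-2, 0, 3, -6]
  [∞, 1, 0, 17]
  [0, ∞, 7, 0]
D(1):
  [0, 5, 3, 10]
  [-2, 0, 1, -6]
  [∞, 1, 0, 17]
  [0, 5, 3, 0]
Detection: at round 2, diagonal entry (4, 4) turns strictly negative.
Key observation: the cycle 4->1->2->4 has total weight 0 + 5 + (-6), which is strictly negative.
Answer: DIVERGES — negative cycle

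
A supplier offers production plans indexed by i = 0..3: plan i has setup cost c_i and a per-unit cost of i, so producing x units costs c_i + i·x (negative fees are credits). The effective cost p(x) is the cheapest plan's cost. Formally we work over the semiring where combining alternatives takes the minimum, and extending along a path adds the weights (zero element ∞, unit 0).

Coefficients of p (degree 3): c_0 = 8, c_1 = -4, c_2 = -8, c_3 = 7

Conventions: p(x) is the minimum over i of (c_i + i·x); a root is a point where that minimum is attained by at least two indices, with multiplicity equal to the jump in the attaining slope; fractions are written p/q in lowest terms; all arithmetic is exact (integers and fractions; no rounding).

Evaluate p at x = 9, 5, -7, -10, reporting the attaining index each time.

p(9) = min(8+0·9=8, -4+1·9=5, -8+2·9=10, 7+3·9=34) = 5 (attained by i=1)
p(5) = min(8+0·5=8, -4+1·5=1, -8+2·5=2, 7+3·5=22) = 1 (attained by i=1)
p(-7) = min(8+0·(-7)=8, -4+1·(-7)=-11, -8+2·(-7)=-22, 7+3·(-7)=-14) = -22 (attained by i=2)
p(-10) = min(8+0·(-10)=8, -4+1·(-10)=-14, -8+2·(-10)=-28, 7+3·(-10)=-23) = -28 (attained by i=2)
Answer: p(9) = 5; p(5) = 1; p(-7) = -22; p(-10) = -28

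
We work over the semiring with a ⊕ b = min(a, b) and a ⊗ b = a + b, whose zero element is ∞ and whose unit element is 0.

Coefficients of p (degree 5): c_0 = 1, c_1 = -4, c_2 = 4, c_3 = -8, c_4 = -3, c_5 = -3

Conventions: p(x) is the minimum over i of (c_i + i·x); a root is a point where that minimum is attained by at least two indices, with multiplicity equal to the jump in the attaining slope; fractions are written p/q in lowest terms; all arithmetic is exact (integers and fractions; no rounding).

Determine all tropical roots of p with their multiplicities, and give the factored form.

hull edge (i=0, c=1) to (i=1, c=-4): slope -5, span 1
hull edge (i=1, c=-4) to (i=3, c=-8): slope -2, span 2
hull edge (i=3, c=-8) to (i=5, c=-3): slope 5/2, span 2
Factored form: p(x) = -3 ⊗ (x ⊕ (-5/2)) ⊗ (x ⊕ (-5/2)) ⊗ (x ⊕ 2) ⊗ (x ⊕ 2) ⊗ (x ⊕ 5)
Answer: roots = -5/2 (mult 2), 2 (mult 2), 5 (mult 1)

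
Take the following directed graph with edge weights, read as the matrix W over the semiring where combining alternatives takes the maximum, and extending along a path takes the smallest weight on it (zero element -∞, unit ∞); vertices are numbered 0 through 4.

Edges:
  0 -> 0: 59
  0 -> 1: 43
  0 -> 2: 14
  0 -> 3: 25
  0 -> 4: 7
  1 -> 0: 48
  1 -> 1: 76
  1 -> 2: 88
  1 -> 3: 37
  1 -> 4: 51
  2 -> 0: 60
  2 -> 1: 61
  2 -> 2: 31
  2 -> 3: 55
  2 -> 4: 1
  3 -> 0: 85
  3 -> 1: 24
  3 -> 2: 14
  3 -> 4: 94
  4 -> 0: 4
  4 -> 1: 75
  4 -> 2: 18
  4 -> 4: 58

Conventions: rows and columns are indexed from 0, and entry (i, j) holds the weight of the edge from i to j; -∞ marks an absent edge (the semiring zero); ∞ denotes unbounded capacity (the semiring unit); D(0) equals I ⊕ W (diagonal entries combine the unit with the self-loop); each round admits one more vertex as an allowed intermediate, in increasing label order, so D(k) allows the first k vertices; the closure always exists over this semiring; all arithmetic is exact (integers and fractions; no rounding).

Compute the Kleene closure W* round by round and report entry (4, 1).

D(0):
  [∞, 43, 14, 25, 7]
  [48, ∞, 88, 37, 51]
  [60, 61, ∞, 55, 1]
  [85, 24, 14, ∞, 94]
  [4, 75, 18, -∞, ∞]
D(1):
  [∞, 43, 14, 25, 7]
  [48, ∞, 88, 37, 51]
  [60, 61, ∞, 55, 7]
  [85, 43, 14, ∞, 94]
  [4, 75, 18, 4, ∞]
D(2):
  [∞, 43, 43, 37, 43]
  [48, ∞, 88, 37, 51]
  [60, 61, ∞, 55, 51]
  [85, 43, 43, ∞, 94]
  [48, 75, 75, 37, ∞]
D(3):
  [∞, 43, 43, 43, 43]
  [60, ∞, 88, 55, 51]
  [60, 61, ∞, 55, 51]
  [85, 43, 43, ∞, 94]
  [60, 75, 75, 55, ∞]
D(4):
  [∞, 43, 43, 43, 43]
  [60, ∞, 88, 55, 55]
  [60, 61, ∞, 55, 55]
  [85, 43, 43, ∞, 94]
  [60, 75, 75, 55, ∞]
D(5):
  [∞, 43, 43, 43, 43]
  [60, ∞, 88, 55, 55]
  [60, 61, ∞, 55, 55]
  [85, 75, 75, ∞, 94]
  [60, 75, 75, 55, ∞]
Answer: W*[4][1] = 75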